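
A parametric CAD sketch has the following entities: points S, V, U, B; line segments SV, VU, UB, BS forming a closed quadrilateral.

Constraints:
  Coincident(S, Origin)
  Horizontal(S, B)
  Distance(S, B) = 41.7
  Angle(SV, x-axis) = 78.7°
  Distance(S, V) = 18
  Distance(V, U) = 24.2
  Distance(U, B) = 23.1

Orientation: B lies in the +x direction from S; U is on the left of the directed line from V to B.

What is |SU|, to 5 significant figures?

33.260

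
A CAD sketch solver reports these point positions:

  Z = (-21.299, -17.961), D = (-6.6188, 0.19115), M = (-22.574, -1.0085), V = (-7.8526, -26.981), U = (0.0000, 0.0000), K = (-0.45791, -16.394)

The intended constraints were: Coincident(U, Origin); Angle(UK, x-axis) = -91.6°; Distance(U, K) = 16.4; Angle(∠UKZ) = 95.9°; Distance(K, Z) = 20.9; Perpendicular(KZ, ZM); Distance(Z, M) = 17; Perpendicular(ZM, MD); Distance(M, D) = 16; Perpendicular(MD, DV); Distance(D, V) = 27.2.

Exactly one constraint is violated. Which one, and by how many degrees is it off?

Perpendicular(MD, DV) — off by 6.90°.

U = (0.00, 0.00) ✓; UK at -91.60° ✓; |UK| = 16.40 ✓; ∠UKZ = 95.90° ✓; |KZ| = 20.90 ✓; ∠(KZ, ZM) = 90.00° ✓; |ZM| = 17.00 ✓; ∠(ZM, MD) = 90.00° ✓; |MD| = 16.00 ✓; ∠(MD, DV) = 96.90° ✗; |DV| = 27.20 ✓.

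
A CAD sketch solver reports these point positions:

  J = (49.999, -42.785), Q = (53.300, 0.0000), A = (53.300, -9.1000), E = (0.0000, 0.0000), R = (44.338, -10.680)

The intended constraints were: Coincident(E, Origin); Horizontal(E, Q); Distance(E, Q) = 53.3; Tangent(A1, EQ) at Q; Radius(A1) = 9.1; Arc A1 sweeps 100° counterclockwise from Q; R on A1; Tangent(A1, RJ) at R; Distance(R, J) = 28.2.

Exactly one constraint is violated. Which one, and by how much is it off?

Distance(R, J) = 28.2 — off by 4.40.

E = (0.00, 0.00) ✓; E.y = 0.00, Q.y = 0.00 ✓; |EQ| = 53.30 ✓; ∠(AQ, QE) = 90.00° ✓; |AQ| = 9.100 ✓; bearing(A→R) − bearing(A→Q) = 100.0° ✓; |AR| = 9.100 ✓; ∠(AR, RJ) = 90.00° ✓; |RJ| = 32.60 ✗.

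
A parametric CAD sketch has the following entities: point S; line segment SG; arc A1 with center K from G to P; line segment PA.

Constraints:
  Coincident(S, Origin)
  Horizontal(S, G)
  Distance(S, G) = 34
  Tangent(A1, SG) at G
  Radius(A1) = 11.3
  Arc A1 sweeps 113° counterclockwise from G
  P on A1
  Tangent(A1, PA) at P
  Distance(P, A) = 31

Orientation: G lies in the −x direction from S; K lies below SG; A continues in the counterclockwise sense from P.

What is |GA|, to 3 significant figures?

44.3

On A1, G sits at bearing 90° from K; a 113° counterclockwise sweep puts P at bearing 203°, so P = K + 11.3·(cos 203°, sin 203°) = (-44.4, -15.7). Tangency of A1 to PA means the radius KP is perpendicular to PA, so PA runs along (−sin 203°, cos 203°); with |PA| = 31.0, A = (-32.3, -44.3). Then |GA| = |A − G| = 44.3.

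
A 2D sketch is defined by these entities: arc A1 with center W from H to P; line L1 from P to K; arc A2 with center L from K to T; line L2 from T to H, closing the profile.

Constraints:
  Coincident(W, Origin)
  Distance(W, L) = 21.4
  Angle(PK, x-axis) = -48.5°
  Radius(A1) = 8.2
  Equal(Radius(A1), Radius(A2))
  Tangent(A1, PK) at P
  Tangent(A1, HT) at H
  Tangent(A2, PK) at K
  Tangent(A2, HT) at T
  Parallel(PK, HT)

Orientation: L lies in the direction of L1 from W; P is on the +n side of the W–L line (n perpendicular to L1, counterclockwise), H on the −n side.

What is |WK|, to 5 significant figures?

22.917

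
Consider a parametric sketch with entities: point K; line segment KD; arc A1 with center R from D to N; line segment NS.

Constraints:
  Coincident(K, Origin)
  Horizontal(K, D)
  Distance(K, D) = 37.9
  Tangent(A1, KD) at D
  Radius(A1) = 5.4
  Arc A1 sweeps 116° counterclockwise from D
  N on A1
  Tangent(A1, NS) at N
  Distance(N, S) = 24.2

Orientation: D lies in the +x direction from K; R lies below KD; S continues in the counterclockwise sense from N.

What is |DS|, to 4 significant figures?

30.07

K is at the origin; K and D share the same y with |KD| = 37.9 and D on the +x side, so D = (37.90, 0.000). Tangency of A1 to KD means the radius RD is perpendicular to KD, so R = D + (0, -5.4) = (37.90, -5.400). On A1, D sits at bearing 90° from R; a 116° counterclockwise sweep puts N at bearing 206°, so N = R + 5.4·(cos 206°, sin 206°) = (33.05, -7.767). Tangency of A1 to NS means the radius RN is perpendicular to NS, so NS runs along (−sin 206°, cos 206°); with |NS| = 24.2, S = (43.66, -29.52). Then |DS| = |S − D| = 30.07.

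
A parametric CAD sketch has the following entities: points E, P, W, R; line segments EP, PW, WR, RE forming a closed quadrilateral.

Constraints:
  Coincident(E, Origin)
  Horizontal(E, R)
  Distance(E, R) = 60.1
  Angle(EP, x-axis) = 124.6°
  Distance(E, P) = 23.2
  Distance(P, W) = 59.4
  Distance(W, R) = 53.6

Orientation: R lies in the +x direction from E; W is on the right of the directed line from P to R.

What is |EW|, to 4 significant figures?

36.29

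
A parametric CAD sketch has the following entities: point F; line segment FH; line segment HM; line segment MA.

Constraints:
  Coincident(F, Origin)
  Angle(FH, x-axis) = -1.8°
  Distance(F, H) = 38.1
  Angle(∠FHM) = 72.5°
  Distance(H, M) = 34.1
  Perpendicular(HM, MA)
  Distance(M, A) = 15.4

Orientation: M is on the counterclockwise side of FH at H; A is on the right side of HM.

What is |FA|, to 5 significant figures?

56.475

F is at the origin; FH runs at -1.8° with length 38.1, so H = 38.1·(cos -1.8°, sin -1.8°) = (38.081, -1.1967). ∠FHM = 72.5°, so HM runs at -1.8° + (180° − 72.5°) = 105.70° from the x-axis; with |HM| = 34.1, M = H + 34.1·(cos 105.70°, sin 105.70°) = (28.854, 31.631). HM is perpendicular to MA; with |MA| = 15.4 on the right of HM, A = M + 15.4·(0.96269, 0.27060) = (43.679, 35.798). Then |FA| = |A − F| = 56.475.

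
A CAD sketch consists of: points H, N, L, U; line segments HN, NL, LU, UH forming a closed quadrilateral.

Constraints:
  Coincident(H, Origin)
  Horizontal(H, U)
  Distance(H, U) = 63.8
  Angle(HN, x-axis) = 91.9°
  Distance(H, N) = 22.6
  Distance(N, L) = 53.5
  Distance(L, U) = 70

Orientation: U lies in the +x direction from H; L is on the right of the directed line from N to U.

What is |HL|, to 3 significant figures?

30.9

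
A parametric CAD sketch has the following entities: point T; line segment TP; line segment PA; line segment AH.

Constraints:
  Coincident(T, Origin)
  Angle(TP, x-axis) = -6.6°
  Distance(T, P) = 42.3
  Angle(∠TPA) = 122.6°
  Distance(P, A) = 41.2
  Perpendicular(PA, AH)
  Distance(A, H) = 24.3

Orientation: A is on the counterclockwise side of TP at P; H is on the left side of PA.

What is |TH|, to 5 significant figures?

64.986

T is at the origin; TP runs at -6.6° with length 42.3, so P = 42.3·(cos -6.6°, sin -6.6°) = (42.020, -4.8618). ∠TPA = 122.6°, so PA runs at -6.6° + (180° − 122.6°) = 50.800° from the x-axis; with |PA| = 41.2, A = P + 41.2·(cos 50.800°, sin 50.800°) = (68.059, 27.066). PA is perpendicular to AH; with |AH| = 24.3 on the left of PA, H = A + 24.3·(-0.77494, 0.63203) = (49.228, 42.424). Then |TH| = |H − T| = 64.986.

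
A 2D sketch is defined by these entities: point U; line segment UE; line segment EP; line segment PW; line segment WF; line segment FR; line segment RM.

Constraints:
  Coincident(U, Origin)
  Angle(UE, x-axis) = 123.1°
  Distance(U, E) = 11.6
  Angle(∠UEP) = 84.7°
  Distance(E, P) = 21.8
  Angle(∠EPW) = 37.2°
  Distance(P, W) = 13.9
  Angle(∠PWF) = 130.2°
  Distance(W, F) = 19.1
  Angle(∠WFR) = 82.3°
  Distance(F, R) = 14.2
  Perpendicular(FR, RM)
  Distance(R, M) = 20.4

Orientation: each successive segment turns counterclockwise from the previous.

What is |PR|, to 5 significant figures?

26.396

U is at the origin; UE runs at 123.1° with length 11.6, so E = (-6.3348, 9.7175). ∠UEP = 84.7° gives EP at -141.60° from the x-axis; with |EP| = 21.8, P = (-23.419, -3.8235). ∠EPW = 37.2° gives PW at 1.2000° from the x-axis; with |PW| = 13.9, W = (-9.5223, -3.5324). ∠PWF = 130.2° gives WF at 51.000° from the x-axis; with |WF| = 19.1, F = (2.4977, 11.311). ∠WFR = 82.3° gives FR at 148.70° from the x-axis; with |FR| = 14.2, R = (-9.6356, 18.688). Then |PR| = |R − P| = 26.396.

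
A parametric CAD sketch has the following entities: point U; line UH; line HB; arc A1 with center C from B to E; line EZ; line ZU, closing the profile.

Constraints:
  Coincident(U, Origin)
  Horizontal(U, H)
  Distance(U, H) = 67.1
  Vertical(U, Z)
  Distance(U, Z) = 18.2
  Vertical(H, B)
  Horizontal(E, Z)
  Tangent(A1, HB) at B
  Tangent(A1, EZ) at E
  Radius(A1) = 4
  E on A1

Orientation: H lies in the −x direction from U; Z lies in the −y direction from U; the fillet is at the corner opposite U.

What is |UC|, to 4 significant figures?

64.68

U is at the origin; UH is horizontal with |UH| = 67.1 and H on the −x side, so H = (-67.10, 0.000). UZ is vertical with |UZ| = 18.2 and Z on the −y side, so Z = (0.000, -18.20). The virtual corner opposite U is at (-67.10, -18.20). Since A1 is tangent to HB there, CB ⟂ HB and since A1 is tangent to EZ there, CE ⟂ EZ, with radius 4.0, so the center C sits 4.0 in from both sides at C = (-63.10, -14.20). Then |UC| = |C − U| = 64.68.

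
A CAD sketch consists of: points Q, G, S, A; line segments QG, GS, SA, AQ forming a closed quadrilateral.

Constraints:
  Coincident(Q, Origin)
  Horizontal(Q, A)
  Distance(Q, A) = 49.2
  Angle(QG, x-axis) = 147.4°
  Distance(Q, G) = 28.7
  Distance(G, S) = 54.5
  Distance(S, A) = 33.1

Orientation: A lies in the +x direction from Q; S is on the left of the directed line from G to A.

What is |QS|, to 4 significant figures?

39.37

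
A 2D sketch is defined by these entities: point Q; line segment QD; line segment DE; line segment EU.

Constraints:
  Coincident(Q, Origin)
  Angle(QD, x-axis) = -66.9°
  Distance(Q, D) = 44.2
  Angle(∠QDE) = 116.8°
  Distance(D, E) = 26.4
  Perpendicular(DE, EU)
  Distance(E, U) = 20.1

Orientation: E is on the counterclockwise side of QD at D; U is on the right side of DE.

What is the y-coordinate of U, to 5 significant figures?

-62.418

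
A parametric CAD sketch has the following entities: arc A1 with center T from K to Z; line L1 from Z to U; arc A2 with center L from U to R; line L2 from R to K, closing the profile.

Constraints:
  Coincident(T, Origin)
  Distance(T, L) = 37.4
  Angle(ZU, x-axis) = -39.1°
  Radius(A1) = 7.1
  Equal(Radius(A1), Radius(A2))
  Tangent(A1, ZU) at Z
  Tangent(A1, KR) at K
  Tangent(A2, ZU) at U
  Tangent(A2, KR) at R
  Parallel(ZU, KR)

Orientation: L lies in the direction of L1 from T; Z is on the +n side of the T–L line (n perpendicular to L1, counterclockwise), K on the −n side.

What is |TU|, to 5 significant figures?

38.068

The slot axis is L1's direction at -39.1°, so u = (cos -39.1°, sin -39.1°) = (0.77605, -0.63068) and n = (−sin -39.1°, cos -39.1°) = (0.63068, 0.77605). T is at the origin and L lies 37.4 along u from T, so L = 37.4·u = (29.024, -23.587). Tangency of A1 to both parallel lines with radius 7.1 puts Z and K at T ± 7.1·n: Z = (4.4778, 5.5099), K = (-4.4778, -5.5099). Equal radii place U and R the same way about L: U = L + 7.1·n = (33.502, -18.077), R = L − 7.1·n = (24.546, -29.097). Then |TU| = |U − T| = 38.068.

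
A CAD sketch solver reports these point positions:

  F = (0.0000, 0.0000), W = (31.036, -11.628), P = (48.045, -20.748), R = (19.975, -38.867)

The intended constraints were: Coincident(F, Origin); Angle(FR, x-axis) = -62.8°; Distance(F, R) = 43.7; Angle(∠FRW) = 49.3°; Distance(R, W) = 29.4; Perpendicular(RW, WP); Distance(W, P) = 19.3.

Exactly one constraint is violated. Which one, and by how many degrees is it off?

Perpendicular(RW, WP) — off by 6.10°.

F = (0.00, 0.00) ✓; FR at -62.80° ✓; |FR| = 43.70 ✓; ∠FRW = 49.30° ✓; |RW| = 29.40 ✓; ∠(RW, WP) = 96.10° ✗; |WP| = 19.30 ✓.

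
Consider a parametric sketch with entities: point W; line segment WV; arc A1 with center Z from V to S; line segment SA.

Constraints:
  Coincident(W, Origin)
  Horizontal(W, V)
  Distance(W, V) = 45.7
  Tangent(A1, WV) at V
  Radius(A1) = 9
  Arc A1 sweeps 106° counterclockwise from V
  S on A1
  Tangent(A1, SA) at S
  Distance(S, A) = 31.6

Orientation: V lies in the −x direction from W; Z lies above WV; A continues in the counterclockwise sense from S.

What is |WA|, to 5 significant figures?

62.015

On A1, V sits at bearing -90° from Z; a 106° counterclockwise sweep puts S at bearing 16°, so S = Z + 9.0·(cos 16°, sin 16°) = (-37.049, 11.481). Since A1 is tangent to SA there, ZS ⟂ SA, so SA runs along (−sin 16°, cos 16°); with |SA| = 31.6, A = (-45.759, 41.857). Then |WA| = |A − W| = 62.015.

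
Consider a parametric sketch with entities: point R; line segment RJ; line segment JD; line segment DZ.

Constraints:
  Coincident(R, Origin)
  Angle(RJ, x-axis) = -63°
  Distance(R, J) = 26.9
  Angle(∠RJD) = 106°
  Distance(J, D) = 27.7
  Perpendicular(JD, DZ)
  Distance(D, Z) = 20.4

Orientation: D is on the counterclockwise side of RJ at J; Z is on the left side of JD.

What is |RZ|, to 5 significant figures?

35.536

R is at the origin; RJ runs at -63.0° with length 26.9, so J = 26.9·(cos -63.0°, sin -63.0°) = (12.212, -23.968). ∠RJD = 106.0°, so JD runs at -63.0° + (180° − 106.0°) = 11.000° from the x-axis; with |JD| = 27.7, D = J + 27.7·(cos 11.000°, sin 11.000°) = (39.403, -18.683). JD is perpendicular to DZ; with |DZ| = 20.4 on the left of JD, Z = D + 20.4·(-0.19081, 0.98163) = (35.511, 1.3425). Then |RZ| = |Z − R| = 35.536.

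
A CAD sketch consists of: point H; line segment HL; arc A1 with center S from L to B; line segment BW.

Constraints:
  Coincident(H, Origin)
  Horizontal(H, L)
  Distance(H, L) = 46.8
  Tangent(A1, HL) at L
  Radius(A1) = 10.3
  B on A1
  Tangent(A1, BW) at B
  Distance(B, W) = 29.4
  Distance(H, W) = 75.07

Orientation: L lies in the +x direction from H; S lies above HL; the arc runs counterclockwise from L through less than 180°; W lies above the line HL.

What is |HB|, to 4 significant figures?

56.82

H is at the origin; H and L share the same y with |HL| = 46.8 and L on the +x side, so L = (46.80, 0.000). The tangent condition forces SL to be normal to HL, so S = L + (0, 10.3) = (46.80, 10.30). Since SB ⟂ BW (tangency), |SW| = √(10.3² + 29.4²) = 31.15 regardless of where B sits on A1. So W lies on both circle(H, 75.07) and circle(S, 31.15); the above-HL intersection is W = (66.86, 34.13). B is the foot of the tangent from W: B = (56.43, 6.645).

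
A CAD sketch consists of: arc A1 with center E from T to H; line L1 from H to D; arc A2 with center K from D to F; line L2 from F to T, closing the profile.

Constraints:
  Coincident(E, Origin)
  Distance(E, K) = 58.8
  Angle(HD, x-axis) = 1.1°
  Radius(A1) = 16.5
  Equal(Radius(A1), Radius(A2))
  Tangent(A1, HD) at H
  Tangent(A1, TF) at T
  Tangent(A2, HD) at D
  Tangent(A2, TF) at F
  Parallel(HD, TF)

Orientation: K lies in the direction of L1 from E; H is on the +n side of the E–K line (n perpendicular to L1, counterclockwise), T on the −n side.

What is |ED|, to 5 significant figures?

61.071

Tangency of A1 to both parallel lines with radius 16.5 puts H and T at E ± 16.5·n: H = (-0.31676, 16.497), T = (0.31676, -16.497). Equal radii place D and F the same way about K: D = K + 16.5·n = (58.472, 17.626), F = K − 16.5·n = (59.106, -15.368). Then |ED| = |D − E| = 61.071.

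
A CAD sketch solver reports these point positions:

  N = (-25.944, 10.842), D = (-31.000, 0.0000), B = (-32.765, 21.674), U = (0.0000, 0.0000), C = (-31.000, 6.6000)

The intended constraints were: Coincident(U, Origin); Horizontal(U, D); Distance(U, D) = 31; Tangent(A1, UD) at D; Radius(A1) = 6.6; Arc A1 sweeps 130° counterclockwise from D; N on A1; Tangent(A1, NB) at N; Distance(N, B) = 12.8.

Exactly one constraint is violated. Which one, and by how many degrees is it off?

Tangent(A1, NB) at N — off by 7.80°.

U = (0.00, 0.00) ✓; U.y = 0.00, D.y = 0.00 ✓; |UD| = 31.00 ✓; ∠(CD, DU) = 90.00° ✓; |CD| = 6.600 ✓; bearing(C→N) − bearing(C→D) = 130.0° ✓; |CN| = 6.600 ✓; ∠(CN, NB) = 97.80° ✗; |NB| = 12.80 ✓.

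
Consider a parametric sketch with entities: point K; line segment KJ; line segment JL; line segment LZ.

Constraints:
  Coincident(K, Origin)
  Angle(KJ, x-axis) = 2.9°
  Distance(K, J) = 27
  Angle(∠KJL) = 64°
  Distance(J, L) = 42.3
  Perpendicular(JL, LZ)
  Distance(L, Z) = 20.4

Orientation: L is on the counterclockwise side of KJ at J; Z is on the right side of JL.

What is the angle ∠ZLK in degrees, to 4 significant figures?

128.5°

K is at the origin; KJ runs at 2.9° with length 27.0, so J = 27.0·(cos 2.9°, sin 2.9°) = (26.97, 1.366). ∠KJL = 64.0°, so JL runs at 2.9° + (180° − 64.0°) = 118.9° from the x-axis; with |JL| = 42.3, L = J + 42.3·(cos 118.9°, sin 118.9°) = (6.523, 38.40). JL ⟂ LZ; with |LZ| = 20.4 on the right of JL, Z = L + 20.4·(0.8755, 0.4833) = (24.38, 48.26). Then cos ∠ZLK = LZ·LK / (|LZ||LK|), giving 128.5°.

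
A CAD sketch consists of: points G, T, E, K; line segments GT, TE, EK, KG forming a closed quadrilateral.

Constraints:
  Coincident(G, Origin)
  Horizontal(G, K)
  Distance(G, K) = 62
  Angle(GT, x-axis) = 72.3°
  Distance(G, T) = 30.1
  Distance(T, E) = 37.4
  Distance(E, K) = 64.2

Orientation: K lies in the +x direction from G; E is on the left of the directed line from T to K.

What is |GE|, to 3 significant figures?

66.2

G is at the origin; G and K share the same y with |GK| = 62.0 and K in +x, so K = (62.0, 0). GT runs at 72.3° with |GT| = 30.1, so T = (9.15, 28.7). E is determined by |TE| = 37.4 and |EK| = 64.2 together: it lies at the intersection of circle(T, 37.4) and circle(K, 64.2). With |TK| = 60.1, the foot of the radical line on TK is 7.42 from T and the perpendicular offset is √(37.4² − 7.42²) = 36.7. Taking the left-of-TK solution: E = (33.2, 57.4).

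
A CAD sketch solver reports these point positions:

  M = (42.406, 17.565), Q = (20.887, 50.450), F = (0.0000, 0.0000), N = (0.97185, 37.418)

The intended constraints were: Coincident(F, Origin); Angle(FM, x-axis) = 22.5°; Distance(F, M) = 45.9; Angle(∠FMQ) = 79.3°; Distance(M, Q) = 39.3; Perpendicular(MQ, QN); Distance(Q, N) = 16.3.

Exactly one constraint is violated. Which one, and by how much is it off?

Distance(Q, N) = 16.3 — off by 7.50.

F = (0.00, 0.00) ✓; FM at 22.50° ✓; |FM| = 45.90 ✓; ∠FMQ = 79.30° ✓; |MQ| = 39.30 ✓; ∠(MQ, QN) = 90.00° ✓; |QN| = 23.80 ✗.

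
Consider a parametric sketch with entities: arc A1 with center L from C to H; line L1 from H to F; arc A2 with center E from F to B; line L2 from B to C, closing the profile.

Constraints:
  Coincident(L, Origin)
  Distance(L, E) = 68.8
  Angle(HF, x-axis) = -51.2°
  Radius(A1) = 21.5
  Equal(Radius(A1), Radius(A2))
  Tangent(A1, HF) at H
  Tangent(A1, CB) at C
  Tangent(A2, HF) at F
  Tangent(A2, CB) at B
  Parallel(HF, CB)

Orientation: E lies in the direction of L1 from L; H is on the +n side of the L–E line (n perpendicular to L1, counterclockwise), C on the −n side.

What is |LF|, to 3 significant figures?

72.1

The slot axis is L1's direction at -51.2°, so u = (cos -51.2°, sin -51.2°) = (0.627, -0.779) and n = (−sin -51.2°, cos -51.2°) = (0.779, 0.627). L is at the origin and E lies 68.8 along u from L, so E = 68.8·u = (43.1, -53.6). Tangency of A1 to both parallel lines with radius 21.5 puts H and C at L ± 21.5·n: H = (16.8, 13.5), C = (-16.8, -13.5). Equal radii place F and B the same way about E: F = E + 21.5·n = (59.9, -40.1), B = E − 21.5·n = (26.4, -67.1). Then |LF| = |F − L| = 72.1.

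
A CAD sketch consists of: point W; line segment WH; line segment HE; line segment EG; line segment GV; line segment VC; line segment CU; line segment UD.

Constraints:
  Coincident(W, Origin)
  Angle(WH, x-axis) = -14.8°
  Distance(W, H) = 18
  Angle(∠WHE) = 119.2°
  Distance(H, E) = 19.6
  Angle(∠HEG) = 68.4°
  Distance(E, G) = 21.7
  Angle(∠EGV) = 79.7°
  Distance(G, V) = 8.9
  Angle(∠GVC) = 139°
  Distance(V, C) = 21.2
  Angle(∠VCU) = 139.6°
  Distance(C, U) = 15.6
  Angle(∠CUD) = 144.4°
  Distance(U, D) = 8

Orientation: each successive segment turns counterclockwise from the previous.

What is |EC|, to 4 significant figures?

22.30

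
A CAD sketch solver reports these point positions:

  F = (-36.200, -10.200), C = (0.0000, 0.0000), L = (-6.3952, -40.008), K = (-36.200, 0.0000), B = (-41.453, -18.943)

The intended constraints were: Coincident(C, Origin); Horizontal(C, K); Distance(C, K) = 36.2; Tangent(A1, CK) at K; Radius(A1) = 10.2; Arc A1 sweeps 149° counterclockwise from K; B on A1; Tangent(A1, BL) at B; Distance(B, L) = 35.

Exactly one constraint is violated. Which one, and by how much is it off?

Distance(B, L) = 35 — off by 5.90.

C = (0.00, 0.00) ✓; C.y = 0.00, K.y = 0.00 ✓; |CK| = 36.20 ✓; ∠(FK, KC) = 90.00° ✓; |FK| = 10.20 ✓; bearing(F→B) − bearing(F→K) = 149.0° ✓; |FB| = 10.20 ✓; ∠(FB, BL) = 90.00° ✓; |BL| = 40.90 ✗.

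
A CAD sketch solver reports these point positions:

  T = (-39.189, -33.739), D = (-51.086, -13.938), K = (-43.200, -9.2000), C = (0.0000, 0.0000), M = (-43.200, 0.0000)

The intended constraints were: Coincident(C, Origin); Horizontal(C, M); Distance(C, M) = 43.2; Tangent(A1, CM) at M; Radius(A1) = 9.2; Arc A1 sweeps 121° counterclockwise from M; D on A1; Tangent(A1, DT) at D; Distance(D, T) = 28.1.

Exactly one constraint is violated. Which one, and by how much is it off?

Distance(D, T) = 28.1 — off by 5.00.

C = (0.00, 0.00) ✓; C.y = 0.00, M.y = 0.00 ✓; |CM| = 43.20 ✓; ∠(KM, MC) = 90.00° ✓; |KM| = 9.200 ✓; bearing(K→D) − bearing(K→M) = 121.0° ✓; |KD| = 9.200 ✓; ∠(KD, DT) = 90.00° ✓; |DT| = 23.10 ✗.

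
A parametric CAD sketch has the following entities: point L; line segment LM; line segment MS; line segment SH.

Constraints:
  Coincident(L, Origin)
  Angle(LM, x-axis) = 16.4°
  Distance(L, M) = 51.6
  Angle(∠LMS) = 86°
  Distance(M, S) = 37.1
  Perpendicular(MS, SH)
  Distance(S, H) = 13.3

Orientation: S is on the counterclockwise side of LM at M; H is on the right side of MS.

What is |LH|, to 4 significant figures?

72.92

L is at the origin; LM runs at 16.4° with length 51.6, so M = 51.6·(cos 16.4°, sin 16.4°) = (49.50, 14.57). ∠LMS = 86.0°, so MS runs at 16.4° + (180° − 86.0°) = 110.4° from the x-axis; with |MS| = 37.1, S = M + 37.1·(cos 110.4°, sin 110.4°) = (36.57, 49.34). MS is perpendicular to SH; with |SH| = 13.3 on the right of MS, H = S + 13.3·(0.9373, 0.3486) = (49.03, 53.98). Then |LH| = |H − L| = 72.92.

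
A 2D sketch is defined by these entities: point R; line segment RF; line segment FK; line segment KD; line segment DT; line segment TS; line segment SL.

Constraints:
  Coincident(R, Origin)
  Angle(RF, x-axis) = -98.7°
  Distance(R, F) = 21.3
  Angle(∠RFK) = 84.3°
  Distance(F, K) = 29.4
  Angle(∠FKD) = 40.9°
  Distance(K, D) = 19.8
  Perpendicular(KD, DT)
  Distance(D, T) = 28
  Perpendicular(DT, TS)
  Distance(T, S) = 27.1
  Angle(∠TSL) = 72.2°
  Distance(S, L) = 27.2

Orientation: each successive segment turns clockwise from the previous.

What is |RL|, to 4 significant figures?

33.49

R is at the origin; RF runs at -98.7° with length 21.3, so F = (-3.222, -21.05). ∠RFK = 84.3° gives FK at 165.6° from the x-axis; with |FK| = 29.4, K = (-31.70, -13.74). ∠FKD = 40.9° gives KD at 26.50° from the x-axis; with |KD| = 19.8, D = (-13.98, -4.909). KD ⟂ DT, so DT runs at -63.50°; with |DT| = 28.0, T = (-1.485, -29.97). DT is perpendicular to TS, so TS runs at -153.5°; with |TS| = 27.1, S = (-25.74, -42.06). ∠TSL = 72.2° gives SL at 98.70° from the x-axis; with |SL| = 27.2, L = (-29.85, -15.17). Then |RL| = |L − R| = 33.49.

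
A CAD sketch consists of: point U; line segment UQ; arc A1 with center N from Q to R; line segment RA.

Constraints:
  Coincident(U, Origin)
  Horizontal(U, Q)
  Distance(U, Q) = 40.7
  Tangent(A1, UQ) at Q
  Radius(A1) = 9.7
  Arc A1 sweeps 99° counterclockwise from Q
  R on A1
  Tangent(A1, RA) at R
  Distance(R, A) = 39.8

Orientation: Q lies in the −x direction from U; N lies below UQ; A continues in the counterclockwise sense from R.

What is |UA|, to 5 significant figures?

67.036

On A1, Q sits at bearing 90° from N; a 99° counterclockwise sweep puts R at bearing 189°, so R = N + 9.7·(cos 189°, sin 189°) = (-50.281, -11.217). Tangency of A1 to RA means the radius NR is perpendicular to RA, so RA runs along (−sin 189°, cos 189°); with |RA| = 39.8, A = (-44.054, -50.527). Then |UA| = |A − U| = 67.036.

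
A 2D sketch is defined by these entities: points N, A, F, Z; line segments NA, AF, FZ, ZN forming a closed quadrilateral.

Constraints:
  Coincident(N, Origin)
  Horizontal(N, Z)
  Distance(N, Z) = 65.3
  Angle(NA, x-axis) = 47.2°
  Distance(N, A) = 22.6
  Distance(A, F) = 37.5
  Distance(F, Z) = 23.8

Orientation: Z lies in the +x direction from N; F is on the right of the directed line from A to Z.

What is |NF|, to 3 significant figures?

44.0

N is at the origin; NZ is horizontal with |NZ| = 65.3 and Z in +x, so Z = (65.3, 0). NA runs at 47.2° with |NA| = 22.6, so A = (15.4, 16.6). F is determined by |AF| = 37.5 and |FZ| = 23.8 together: it lies at the intersection of circle(A, 37.5) and circle(Z, 23.8). With |AZ| = 52.6, the foot of the radical line on AZ is 34.3 from A and the perpendicular offset is √(37.5² − 34.3²) = 15.2. Taking the right-of-AZ solution: F = (43.1, -8.63).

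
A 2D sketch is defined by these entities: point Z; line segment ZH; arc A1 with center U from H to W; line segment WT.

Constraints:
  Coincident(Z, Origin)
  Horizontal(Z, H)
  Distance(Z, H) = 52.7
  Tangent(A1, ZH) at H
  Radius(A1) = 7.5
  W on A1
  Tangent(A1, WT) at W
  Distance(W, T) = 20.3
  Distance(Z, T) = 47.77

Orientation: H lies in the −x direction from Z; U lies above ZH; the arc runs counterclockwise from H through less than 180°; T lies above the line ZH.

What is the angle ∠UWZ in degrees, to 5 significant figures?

173.02°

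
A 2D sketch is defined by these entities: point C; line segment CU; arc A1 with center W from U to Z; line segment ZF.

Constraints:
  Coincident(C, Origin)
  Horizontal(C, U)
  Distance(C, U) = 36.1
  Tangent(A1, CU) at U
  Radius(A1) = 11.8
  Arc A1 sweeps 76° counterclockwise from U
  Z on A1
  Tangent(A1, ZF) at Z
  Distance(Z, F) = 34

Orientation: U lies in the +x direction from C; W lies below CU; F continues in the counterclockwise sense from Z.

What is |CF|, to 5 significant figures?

45.037

C is at the origin; C and U share the same y with |CU| = 36.1 and U on the +x side, so U = (36.100, 0.0000). The tangent condition forces WU to be normal to CU, so W = U + (0, -11.8) = (36.100, -11.800). On A1, U sits at bearing 90° from W; a 76° counterclockwise sweep puts Z at bearing 166°, so Z = W + 11.8·(cos 166°, sin 166°) = (24.651, -8.9453). Since A1 is tangent to ZF there, WZ ⟂ ZF, so ZF runs along (−sin 166°, cos 166°); with |ZF| = 34.0, F = (16.425, -41.935). Then |CF| = |F − C| = 45.037.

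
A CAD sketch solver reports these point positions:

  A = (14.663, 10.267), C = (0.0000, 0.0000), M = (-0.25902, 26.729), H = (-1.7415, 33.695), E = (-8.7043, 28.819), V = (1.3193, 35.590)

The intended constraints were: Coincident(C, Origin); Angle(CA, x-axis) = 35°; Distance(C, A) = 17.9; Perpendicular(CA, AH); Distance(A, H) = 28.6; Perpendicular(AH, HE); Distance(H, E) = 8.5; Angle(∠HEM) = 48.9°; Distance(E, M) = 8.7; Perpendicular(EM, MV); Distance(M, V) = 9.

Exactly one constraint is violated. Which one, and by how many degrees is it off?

Perpendicular(EM, MV) — off by 3.80°.

C = (0.00, 0.00) ✓; CA at 35.00° ✓; |CA| = 17.90 ✓; ∠(CA, AH) = 90.00° ✓; |AH| = 28.60 ✓; ∠(AH, HE) = 90.00° ✓; |HE| = 8.500 ✓; ∠HEM = 48.90° ✓; |EM| = 8.700 ✓; ∠(EM, MV) = 93.80° ✗; |MV| = 9.000 ✓.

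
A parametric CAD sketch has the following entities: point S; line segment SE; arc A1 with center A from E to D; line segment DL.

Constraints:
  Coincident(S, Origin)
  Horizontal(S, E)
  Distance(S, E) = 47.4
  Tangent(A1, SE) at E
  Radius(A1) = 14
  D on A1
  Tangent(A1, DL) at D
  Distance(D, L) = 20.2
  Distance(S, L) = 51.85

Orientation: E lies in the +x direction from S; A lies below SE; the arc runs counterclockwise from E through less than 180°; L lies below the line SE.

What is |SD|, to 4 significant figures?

37.38

Checks: |SE| = 47.40 ✓; |AD| = 14.00 ✓; ∠(AD, DL) = 90.00° ✓; |DL| = 20.20 ✓; |SL| = 51.85 ✓.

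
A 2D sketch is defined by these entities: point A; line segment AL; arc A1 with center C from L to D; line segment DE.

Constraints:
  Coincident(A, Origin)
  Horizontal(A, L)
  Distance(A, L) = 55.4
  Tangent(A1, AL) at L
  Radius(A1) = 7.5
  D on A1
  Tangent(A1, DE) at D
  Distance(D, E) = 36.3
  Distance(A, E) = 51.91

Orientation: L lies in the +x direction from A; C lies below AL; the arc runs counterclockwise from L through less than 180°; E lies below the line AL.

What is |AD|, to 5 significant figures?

48.667

Checks: |AL| = 55.40 ✓; |CD| = 7.500 ✓; ∠(CD, DE) = 90.00° ✓; |DE| = 36.30 ✓; |AE| = 51.91 ✓.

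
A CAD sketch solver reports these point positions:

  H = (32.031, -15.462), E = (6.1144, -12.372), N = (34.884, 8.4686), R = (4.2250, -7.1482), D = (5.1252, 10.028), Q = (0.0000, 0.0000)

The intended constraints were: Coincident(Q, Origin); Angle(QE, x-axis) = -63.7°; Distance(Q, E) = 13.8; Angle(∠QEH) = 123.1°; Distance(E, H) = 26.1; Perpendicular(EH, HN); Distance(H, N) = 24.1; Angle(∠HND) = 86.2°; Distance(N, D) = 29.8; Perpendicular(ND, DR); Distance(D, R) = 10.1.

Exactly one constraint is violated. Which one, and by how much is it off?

Distance(D, R) = 10.1 — off by 7.10.

Q = (0.00, 0.00) ✓; QE at -63.70° ✓; |QE| = 13.80 ✓; ∠QEH = 123.1° ✓; |EH| = 26.10 ✓; ∠(EH, HN) = 90.00° ✓; |HN| = 24.10 ✓; ∠HND = 86.20° ✓; |ND| = 29.80 ✓; ∠(ND, DR) = 90.00° ✓; |DR| = 17.20 ✗.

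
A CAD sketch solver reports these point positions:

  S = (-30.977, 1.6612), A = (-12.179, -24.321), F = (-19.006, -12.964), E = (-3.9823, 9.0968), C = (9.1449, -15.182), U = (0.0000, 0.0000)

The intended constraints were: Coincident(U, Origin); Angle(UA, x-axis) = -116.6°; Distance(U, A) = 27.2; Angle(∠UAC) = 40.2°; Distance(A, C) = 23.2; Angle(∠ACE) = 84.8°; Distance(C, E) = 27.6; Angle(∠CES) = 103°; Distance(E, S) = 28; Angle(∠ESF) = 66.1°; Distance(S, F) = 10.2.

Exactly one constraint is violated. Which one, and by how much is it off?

Distance(S, F) = 10.2 — off by 8.70.

U = (0.00, 0.00) ✓; UA at -116.6° ✓; |UA| = 27.20 ✓; ∠UAC = 40.20° ✓; |AC| = 23.20 ✓; ∠ACE = 84.80° ✓; |CE| = 27.60 ✓; ∠CES = 103.0° ✓; |ES| = 28.00 ✓; ∠ESF = 66.10° ✓; |SF| = 18.90 ✗.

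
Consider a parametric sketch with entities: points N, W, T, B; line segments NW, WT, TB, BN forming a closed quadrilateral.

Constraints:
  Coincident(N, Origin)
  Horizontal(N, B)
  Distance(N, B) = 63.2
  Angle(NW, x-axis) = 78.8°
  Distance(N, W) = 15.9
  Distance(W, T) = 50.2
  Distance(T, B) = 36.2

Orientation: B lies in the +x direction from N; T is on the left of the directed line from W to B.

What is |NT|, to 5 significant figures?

60.217

Checks: |WT| = 50.20 ✓; |TB| = 36.20 ✓.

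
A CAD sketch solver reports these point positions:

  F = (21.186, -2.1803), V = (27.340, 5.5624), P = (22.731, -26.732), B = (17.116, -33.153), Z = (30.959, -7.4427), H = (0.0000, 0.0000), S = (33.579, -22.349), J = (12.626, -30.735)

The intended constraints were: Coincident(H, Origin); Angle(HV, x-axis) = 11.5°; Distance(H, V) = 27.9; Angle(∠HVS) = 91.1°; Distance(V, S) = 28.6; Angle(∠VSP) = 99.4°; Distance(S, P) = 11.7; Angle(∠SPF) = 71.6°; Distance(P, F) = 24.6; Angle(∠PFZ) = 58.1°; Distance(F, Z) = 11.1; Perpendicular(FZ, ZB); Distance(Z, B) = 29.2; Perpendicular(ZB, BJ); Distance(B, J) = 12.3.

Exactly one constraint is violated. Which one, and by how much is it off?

Distance(B, J) = 12.3 — off by 7.20.

H = (0.00, 0.00) ✓; HV at 11.50° ✓; |HV| = 27.90 ✓; ∠HVS = 91.10° ✓; |VS| = 28.60 ✓; ∠VSP = 99.40° ✓; |SP| = 11.70 ✓; ∠SPF = 71.60° ✓; |PF| = 24.60 ✓; ∠PFZ = 58.10° ✓; |FZ| = 11.10 ✓; ∠(FZ, ZB) = 90.00° ✓; |ZB| = 29.20 ✓; ∠(ZB, BJ) = 90.00° ✓; |BJ| = 5.100 ✗.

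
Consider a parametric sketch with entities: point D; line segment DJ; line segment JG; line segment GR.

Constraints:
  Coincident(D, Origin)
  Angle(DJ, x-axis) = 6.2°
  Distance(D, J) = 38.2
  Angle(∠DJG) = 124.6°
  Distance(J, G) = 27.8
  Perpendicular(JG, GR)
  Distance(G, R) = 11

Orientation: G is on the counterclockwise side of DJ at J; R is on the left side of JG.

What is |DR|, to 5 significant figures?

53.548

∠DJG = 124.6°, so JG runs at 6.2° + (180° − 124.6°) = 61.600° from the x-axis; with |JG| = 27.8, G = J + 27.8·(cos 61.600°, sin 61.600°) = (51.199, 28.580). JG ⟂ GR; with |GR| = 11.0 on the left of JG, R = G + 11.0·(-0.87965, 0.47562) = (41.523, 33.812). Then |DR| = |R − D| = 53.548.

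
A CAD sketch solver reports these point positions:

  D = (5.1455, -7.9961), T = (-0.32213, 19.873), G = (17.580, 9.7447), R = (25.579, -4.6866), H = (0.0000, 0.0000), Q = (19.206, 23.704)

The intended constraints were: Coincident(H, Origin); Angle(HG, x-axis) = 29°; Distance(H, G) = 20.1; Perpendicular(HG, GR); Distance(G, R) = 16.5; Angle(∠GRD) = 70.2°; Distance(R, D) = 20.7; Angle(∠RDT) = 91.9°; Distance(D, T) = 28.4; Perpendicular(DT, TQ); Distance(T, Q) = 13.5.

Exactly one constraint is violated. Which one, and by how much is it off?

Distance(T, Q) = 13.5 — off by 6.40.

H = (0.00, 0.00) ✓; HG at 29.00° ✓; |HG| = 20.10 ✓; ∠(HG, GR) = 90.00° ✓; |GR| = 16.50 ✓; ∠GRD = 70.20° ✓; |RD| = 20.70 ✓; ∠RDT = 91.90° ✓; |DT| = 28.40 ✓; ∠(DT, TQ) = 90.00° ✓; |TQ| = 19.90 ✗.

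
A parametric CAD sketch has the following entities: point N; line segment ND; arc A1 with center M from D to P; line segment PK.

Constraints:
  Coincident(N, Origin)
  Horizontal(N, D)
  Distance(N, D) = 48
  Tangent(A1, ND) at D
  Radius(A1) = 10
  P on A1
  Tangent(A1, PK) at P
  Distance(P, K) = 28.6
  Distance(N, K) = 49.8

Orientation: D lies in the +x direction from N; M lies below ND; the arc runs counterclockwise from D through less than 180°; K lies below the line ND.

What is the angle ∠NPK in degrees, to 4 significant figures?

93.53°

N is at the origin; N and D share the same y with |ND| = 48.0 and D on the +x side, so D = (48.00, 0.000). A1 meets ND tangentially, so MD is at right angles to ND, so M = D + (0, -10) = (48.00, -10.00). Since MP ⟂ PK (tangency), |MK| = √(10.0² + 28.6²) = 30.30 regardless of where P sits on A1. So K lies on both circle(N, 49.8) and circle(M, 30.30); the below-ND intersection is K = (33.67, -36.69). P is the foot of the tangent from K: P = (38.12, -8.443).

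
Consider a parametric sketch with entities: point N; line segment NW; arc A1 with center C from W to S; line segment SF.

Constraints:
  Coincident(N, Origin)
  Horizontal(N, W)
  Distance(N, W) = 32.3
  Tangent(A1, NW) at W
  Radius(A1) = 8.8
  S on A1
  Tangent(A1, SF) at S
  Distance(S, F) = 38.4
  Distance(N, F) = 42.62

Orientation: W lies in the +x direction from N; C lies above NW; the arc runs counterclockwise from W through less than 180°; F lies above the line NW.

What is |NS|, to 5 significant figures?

41.215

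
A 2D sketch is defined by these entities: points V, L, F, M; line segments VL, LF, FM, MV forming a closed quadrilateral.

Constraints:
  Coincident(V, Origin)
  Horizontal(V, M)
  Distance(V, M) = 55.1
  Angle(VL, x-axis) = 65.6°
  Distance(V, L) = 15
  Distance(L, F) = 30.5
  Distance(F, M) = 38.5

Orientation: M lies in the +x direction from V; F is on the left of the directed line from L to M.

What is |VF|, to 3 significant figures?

43.9

Checks: |LF| = 30.50 ✓; |FM| = 38.50 ✓.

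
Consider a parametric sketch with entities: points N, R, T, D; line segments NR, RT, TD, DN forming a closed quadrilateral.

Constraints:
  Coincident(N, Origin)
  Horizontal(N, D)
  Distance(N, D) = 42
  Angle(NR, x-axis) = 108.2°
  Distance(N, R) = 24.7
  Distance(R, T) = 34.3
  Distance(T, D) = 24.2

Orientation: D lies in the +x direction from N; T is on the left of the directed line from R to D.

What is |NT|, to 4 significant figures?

31.97

Checks: |RT| = 34.30 ✓; |TD| = 24.20 ✓.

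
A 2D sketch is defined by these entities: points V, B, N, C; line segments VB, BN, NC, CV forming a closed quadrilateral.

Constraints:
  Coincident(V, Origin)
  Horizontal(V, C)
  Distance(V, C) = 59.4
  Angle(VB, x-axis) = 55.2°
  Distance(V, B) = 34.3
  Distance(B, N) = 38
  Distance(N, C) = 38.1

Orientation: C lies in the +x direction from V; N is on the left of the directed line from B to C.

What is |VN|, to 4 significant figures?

67.90

V is at the origin; V and C share the same y with |VC| = 59.4 and C in +x, so C = (59.4, 0). VB runs at 55.2° with |VB| = 34.3, so B = (19.58, 28.17). N is determined by |BN| = 38.0 and |NC| = 38.1 together: it lies at the intersection of circle(B, 38.0) and circle(C, 38.1). With |BC| = 48.78, the foot of the radical line on BC is 24.31 from B and the perpendicular offset is √(38.0² − 24.31²) = 29.21. Taking the left-of-BC solution: N = (56.29, 37.97).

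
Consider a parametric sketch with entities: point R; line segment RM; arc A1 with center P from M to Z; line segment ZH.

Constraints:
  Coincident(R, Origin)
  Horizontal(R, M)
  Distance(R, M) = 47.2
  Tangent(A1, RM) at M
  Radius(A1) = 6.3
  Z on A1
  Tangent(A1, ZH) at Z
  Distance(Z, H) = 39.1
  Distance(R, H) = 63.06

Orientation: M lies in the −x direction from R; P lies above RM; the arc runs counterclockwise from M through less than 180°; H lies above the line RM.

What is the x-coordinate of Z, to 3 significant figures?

-40.9

R is at the origin; RM is horizontal with |RM| = 47.2 and M on the −x side, so M = (-47.2, 0.00). A1 meets RM tangentially, so PM is at right angles to RM, so P = M + (0, 6.3) = (-47.2, 6.30). Since PZ ⟂ ZH (tangency), |PH| = √(6.3² + 39.1²) = 39.6 regardless of where Z sits on A1. So H lies on both circle(R, 63.06) and circle(P, 39.6); the above-RM intersection is H = (-43.4, 45.7). Z is the foot of the tangent from H: Z = (-40.9, 6.70).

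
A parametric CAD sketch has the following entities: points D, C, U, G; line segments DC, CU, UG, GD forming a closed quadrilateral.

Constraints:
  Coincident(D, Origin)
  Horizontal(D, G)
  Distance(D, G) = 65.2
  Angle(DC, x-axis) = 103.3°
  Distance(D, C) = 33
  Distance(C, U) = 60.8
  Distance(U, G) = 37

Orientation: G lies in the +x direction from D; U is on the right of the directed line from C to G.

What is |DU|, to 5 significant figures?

34.509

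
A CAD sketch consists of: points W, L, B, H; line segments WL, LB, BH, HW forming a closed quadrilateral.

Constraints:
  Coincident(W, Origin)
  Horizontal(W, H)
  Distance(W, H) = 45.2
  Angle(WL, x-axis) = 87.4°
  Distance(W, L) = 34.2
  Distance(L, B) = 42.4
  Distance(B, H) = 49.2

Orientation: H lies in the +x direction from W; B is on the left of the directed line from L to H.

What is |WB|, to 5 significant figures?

64.087

Checks: |LB| = 42.40 ✓; |BH| = 49.20 ✓.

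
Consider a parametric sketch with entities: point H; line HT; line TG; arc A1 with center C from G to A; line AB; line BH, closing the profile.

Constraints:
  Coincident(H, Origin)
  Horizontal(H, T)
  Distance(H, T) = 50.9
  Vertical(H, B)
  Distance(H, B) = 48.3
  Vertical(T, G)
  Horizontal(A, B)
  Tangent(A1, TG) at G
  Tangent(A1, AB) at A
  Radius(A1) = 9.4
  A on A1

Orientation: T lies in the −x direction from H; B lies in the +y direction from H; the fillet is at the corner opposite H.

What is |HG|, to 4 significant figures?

64.06

H is at the origin; HT is horizontal with |HT| = 50.9 and T on the −x side, so T = (-50.90, 0.000). H and B share the same x with |HB| = 48.3 and B on the +y side, so B = (0.000, 48.30). The virtual corner opposite H is at (-50.90, 48.30). The tangent condition forces CG to be normal to TG and since A1 is tangent to AB there, CA ⟂ AB, with radius 9.4, so the center C sits 9.4 in from both sides at C = (-41.50, 38.90). That places the tangent points at G = (-50.90, 38.90) on TG and A = (-41.50, 48.30) on AB. Then |HG| = |G − H| = 64.06.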